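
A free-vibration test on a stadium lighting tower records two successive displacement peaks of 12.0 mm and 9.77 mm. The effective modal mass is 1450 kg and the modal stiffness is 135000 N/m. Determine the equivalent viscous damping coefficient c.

Logarithmic decrement δ = (1/n)·ln(x₀/x_n) = (1/1)·ln(12.0/9.77) = (1/1)·ln(1.228) = 0.2056.
ζ = δ/√(4π² + δ²) = 0.2056/√(39.48 + 0.0423) = 0.2056/6.287 = 0.03270.
c = ζ · 2√(km) = 0.03270 × 2√(135000 × 1450) = 0.03270 × 27980 = 915.1 N·s/m.

915 N·s/m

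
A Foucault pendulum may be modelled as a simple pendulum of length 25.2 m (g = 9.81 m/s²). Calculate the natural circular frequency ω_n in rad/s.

0.624 rad/s

For a simple pendulum ω_n = √(g/L) = √(9.81/25.2) = √0.3893 = 0.6239 rad/s.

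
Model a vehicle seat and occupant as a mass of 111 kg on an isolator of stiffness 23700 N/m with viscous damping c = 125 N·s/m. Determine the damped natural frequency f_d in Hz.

2.32 Hz

ω_n = √(k/m) = √(23700/111) = 14.61 rad/s.
Critical damping c_c = 2√(k·m) = 2√(23700 × 111) = 3244 N·s/m, so ζ = c/c_c = 125/3244 = 0.03853.
ω_d = ω_n√(1 − ζ²) = 14.61 × √(1 − 0.00148) = 14.60 rad/s.
f_d = ω_d/(2π) = 2.324 Hz.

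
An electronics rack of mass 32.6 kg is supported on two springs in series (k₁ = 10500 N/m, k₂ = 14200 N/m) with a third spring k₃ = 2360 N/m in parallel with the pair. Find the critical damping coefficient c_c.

Series pair: k_s = k₁k₂/(k₁+k₂) = (10500)(14200)/(10500 + 14200) = 6036 N/m. In parallel with k₃: k_eq = 6036 + 2360 = 8396 N/m.
c_c = 2√(k_eq·m) = 2√(8396 × 32.6) = 2 × 523.2 = 1046 N·s/m.

1050 N·s/m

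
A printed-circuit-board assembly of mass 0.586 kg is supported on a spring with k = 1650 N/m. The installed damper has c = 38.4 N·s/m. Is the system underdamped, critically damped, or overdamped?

c_c = 2√(k·m) = 62.19 N·s/m; ζ = c/c_c = 38.4/62.19 = 0.617.
Since ζ < 1 the system is underdamped.

underdamped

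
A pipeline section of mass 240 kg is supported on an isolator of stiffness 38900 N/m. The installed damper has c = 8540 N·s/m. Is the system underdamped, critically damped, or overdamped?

c_c = 2√(k·m) = 6111 N·s/m; ζ = c/c_c = 8540/6111 = 1.40.
Since ζ > 1 the system is overdamped.

overdamped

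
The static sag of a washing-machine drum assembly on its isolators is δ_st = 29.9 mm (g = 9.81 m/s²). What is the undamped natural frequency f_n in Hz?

ω_n = √(g/δ_st) = √(9.81/0.0299) = √328.1 = 18.11 rad/s.
f_n = ω_n/(2π) = 18.11/6.283 = 2.883 Hz.

2.88 Hz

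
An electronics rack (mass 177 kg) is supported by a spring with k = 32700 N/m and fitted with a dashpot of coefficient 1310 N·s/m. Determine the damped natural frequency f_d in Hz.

2.08 Hz

ω_n = √(k/m) = √(32700/177) = 13.59 rad/s.
Critical damping c_c = 2√(k·m) = 2√(32700 × 177) = 4812 N·s/m, so ζ = c/c_c = 1310/4812 = 0.2723.
ω_d = ω_n√(1 − ζ²) = 13.59 × √(1 − 0.0741) = 13.08 rad/s.
f_d = ω_d/(2π) = 2.082 Hz.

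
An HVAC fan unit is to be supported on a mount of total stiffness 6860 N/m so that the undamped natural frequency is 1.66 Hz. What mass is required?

63.1 kg

ω_n = 2πf_n = 2π × 1.66 = 10.43 rad/s.
m = k/ω_n² = 6860/10.43² = 6860/108.8 = 63.06 kg.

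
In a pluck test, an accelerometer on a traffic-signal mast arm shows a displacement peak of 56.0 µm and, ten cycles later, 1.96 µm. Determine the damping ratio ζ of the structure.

Logarithmic decrement δ = (1/n)·ln(x₀/x_n) = (1/10)·ln(56.0/1.96) = (1/10)·ln(28.57) = 0.3352.
ζ = δ/√(4π² + δ²) = 0.3352/√(39.48 + 0.112) = 0.3352/6.292 = 0.05328.

0.0533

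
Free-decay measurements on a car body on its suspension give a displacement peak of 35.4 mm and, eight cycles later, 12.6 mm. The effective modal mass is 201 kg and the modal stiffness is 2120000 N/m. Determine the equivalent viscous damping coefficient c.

848 N·s/m

Logarithmic decrement δ = (1/n)·ln(x₀/x_n) = (1/8)·ln(35.4/12.6) = (1/8)·ln(2.810) = 0.1291.
ζ = δ/√(4π² + δ²) = 0.1291/√(39.48 + 0.0167) = 0.1291/6.285 = 0.02055.
c = ζ · 2√(km) = 0.02055 × 2√(2120000 × 201) = 0.02055 × 41290 = 848.3 N·s/m.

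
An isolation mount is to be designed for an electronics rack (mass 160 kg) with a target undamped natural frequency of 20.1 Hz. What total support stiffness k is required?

2550000 N/m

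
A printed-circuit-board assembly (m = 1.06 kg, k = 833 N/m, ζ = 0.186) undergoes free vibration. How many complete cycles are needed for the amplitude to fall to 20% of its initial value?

2 cycles

Logarithmic decrement δ = 2πζ/√(1 − ζ²) = 2π × 0.1860/√(1 − 0.0346) = 1.189.
x_n/x₀ = e^(−nδ) ≤ 0.2; take ln: n ≥ ln(1/0.2)/δ = 1.609/1.189 = 1.353.
So 2 complete cycles are required.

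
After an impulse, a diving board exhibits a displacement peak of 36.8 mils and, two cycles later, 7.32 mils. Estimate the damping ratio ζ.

Logarithmic decrement δ = (1/n)·ln(x₀/x_n) = (1/2)·ln(36.8/7.32) = (1/2)·ln(5.027) = 0.8074.
ζ = δ/√(4π² + δ²) = 0.8074/√(39.48 + 0.652) = 0.8074/6.335 = 0.1275.

0.127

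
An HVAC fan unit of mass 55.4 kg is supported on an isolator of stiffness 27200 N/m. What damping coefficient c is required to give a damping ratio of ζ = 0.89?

2190 N·s/m

c_c = 2√(k·m) = 2√(27200 × 55.4) = 2455 N·s/m.
c = ζ·c_c = 0.89 × 2455 = 2185 N·s/m.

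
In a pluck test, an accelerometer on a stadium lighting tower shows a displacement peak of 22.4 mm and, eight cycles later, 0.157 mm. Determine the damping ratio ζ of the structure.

0.0982

Logarithmic decrement δ = (1/n)·ln(x₀/x_n) = (1/8)·ln(22.4/0.157) = (1/8)·ln(142.7) = 0.6201.
ζ = δ/√(4π² + δ²) = 0.6201/√(39.48 + 0.384) = 0.6201/6.314 = 0.09821.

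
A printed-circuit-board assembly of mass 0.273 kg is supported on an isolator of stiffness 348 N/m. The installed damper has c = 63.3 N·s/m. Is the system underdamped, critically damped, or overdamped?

c_c = 2√(k·m) = 19.49 N·s/m; ζ = c/c_c = 63.3/19.49 = 3.25.
Since ζ > 1 the system is overdamped.

overdamped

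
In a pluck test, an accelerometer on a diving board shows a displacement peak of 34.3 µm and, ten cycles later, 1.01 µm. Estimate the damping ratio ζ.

Logarithmic decrement δ = (1/n)·ln(x₀/x_n) = (1/10)·ln(34.3/1.01) = (1/10)·ln(33.96) = 0.3525.
ζ = δ/√(4π² + δ²) = 0.3525/√(39.48 + 0.124) = 0.3525/6.293 = 0.05602.

0.0560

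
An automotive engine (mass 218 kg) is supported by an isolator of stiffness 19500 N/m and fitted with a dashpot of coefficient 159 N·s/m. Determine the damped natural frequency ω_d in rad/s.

9.45 rad/s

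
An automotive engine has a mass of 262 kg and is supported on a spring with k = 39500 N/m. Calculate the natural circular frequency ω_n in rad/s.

12.3 rad/s

ω_n = √(k/m) = √(39500/262) = √150.8 = 12.28 rad/s.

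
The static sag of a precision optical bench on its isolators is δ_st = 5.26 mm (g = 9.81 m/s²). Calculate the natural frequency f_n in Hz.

6.87 Hz

ω_n = √(g/δ_st) = √(9.81/0.00526) = √1865 = 43.19 rad/s.
f_n = ω_n/(2π) = 43.19/6.283 = 6.873 Hz.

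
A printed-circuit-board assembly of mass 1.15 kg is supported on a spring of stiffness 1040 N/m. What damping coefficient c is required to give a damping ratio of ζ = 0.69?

c_c = 2√(k·m) = 2√(1040 × 1.15) = 69.17 N·s/m.
c = ζ·c_c = 0.69 × 69.17 = 47.72 N·s/m.

47.7 N·s/m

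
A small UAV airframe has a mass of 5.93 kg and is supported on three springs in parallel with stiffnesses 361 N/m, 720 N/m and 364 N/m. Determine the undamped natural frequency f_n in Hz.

2.48 Hz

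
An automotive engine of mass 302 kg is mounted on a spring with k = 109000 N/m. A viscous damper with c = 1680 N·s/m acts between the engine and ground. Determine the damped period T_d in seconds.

ω_n = √(k/m) = √(109000/302) = 19.00 rad/s.
Critical damping c_c = 2√(k·m) = 2√(109000 × 302) = 11470 N·s/m, so ζ = c/c_c = 1680/11470 = 0.1464.
ω_d = ω_n√(1 − ζ²) = 19.00 × √(1 − 0.0214) = 18.79 rad/s.
T_d = 2π/ω_d = 0.3343 s.

0.334 s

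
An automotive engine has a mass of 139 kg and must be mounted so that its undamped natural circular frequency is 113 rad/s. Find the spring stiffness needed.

k = m·ω_n² = 139 × 113.0² = 139 × 12770 = 1775000 N/m.

1770000 N/m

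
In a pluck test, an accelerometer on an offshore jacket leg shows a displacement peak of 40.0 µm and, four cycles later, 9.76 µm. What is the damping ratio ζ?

0.0560

Logarithmic decrement δ = (1/n)·ln(x₀/x_n) = (1/4)·ln(40.0/9.76) = (1/4)·ln(4.098) = 0.3526.
ζ = δ/√(4π² + δ²) = 0.3526/√(39.48 + 0.124) = 0.3526/6.293 = 0.05604.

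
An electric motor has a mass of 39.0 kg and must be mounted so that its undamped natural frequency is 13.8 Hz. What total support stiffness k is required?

293000 N/m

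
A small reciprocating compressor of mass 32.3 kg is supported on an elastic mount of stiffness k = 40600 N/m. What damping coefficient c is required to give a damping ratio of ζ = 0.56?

1280 N·s/m

c_c = 2√(k·m) = 2√(40600 × 32.3) = 2290 N·s/m.
c = ζ·c_c = 0.56 × 2290 = 1283 N·s/m.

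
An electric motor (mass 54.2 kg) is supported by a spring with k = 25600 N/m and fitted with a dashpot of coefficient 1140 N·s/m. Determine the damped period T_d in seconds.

ω_n = √(k/m) = √(25600/54.2) = 21.73 rad/s.
Critical damping c_c = 2√(k·m) = 2√(25600 × 54.2) = 2356 N·s/m, so ζ = c/c_c = 1140/2356 = 0.4839.
ω_d = ω_n√(1 − ζ²) = 21.73 × √(1 − 0.234) = 19.02 rad/s.
T_d = 2π/ω_d = 0.3304 s.

0.330 s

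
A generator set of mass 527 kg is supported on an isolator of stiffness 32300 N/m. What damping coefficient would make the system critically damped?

8250 N·s/m

c_c = 2√(k·m) = 2√(32300 × 527) = 2 × 4126 = 8252 N·s/m.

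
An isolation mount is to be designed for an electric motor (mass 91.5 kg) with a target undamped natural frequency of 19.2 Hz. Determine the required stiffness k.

ω_n = 2πf_n = 2π × 19.2 = 120.6 rad/s.
k = m·ω_n² = 91.5 × 120.6² = 91.5 × 14550 = 1332000 N/m.

1330000 N/m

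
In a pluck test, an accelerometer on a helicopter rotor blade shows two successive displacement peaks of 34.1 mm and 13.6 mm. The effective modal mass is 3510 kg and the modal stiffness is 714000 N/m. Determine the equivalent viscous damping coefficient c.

14500 N·s/m

Logarithmic decrement δ = (1/n)·ln(x₀/x_n) = (1/1)·ln(34.1/13.6) = (1/1)·ln(2.507) = 0.9192.
ζ = δ/√(4π² + δ²) = 0.9192/√(39.48 + 0.845) = 0.9192/6.350 = 0.1448.
c = ζ · 2√(km) = 0.1448 × 2√(714000 × 3510) = 0.1448 × 100100 = 14490 N·s/m.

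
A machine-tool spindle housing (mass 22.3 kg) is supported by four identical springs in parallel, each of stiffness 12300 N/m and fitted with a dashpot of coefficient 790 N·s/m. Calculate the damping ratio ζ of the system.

Parallel springs add: k_eq = 4 × 12300 = 49200 N/m.
ω_n = √(k_eq/m) = √(49200/22.3) = 46.97 rad/s.
Critical damping c_c = 2√(k_eq·m) = 2√(49200 × 22.3) = 2095 N·s/m, so ζ = c/c_c = 790/2095 = 0.3771.

0.377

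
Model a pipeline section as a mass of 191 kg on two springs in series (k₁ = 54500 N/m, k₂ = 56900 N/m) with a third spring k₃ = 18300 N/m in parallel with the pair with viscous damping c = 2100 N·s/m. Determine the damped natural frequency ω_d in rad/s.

Series pair: k_s = k₁k₂/(k₁+k₂) = (54500)(56900)/(54500 + 56900) = 27840 N/m. In parallel with k₃: k_eq = 27840 + 18300 = 46140 N/m.
ω_n = √(k_eq/m) = √(46140/191) = 15.54 rad/s.
Critical damping c_c = 2√(k_eq·m) = 2√(46140 × 191) = 5937 N·s/m, so ζ = c/c_c = 2100/5937 = 0.3537.
ω_d = ω_n√(1 − ζ²) = 15.54 × √(1 − 0.125) = 14.54 rad/s.

14.5 rad/s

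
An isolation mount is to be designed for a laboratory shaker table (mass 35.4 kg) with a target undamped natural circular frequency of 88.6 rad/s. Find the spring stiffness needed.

278000 N/m

k = m·ω_n² = 35.4 × 88.60² = 35.4 × 7850 = 277900 N/m.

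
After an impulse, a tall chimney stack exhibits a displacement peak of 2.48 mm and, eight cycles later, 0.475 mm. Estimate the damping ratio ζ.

0.0329

Logarithmic decrement δ = (1/n)·ln(x₀/x_n) = (1/8)·ln(2.48/0.475) = (1/8)·ln(5.221) = 0.2066.
ζ = δ/√(4π² + δ²) = 0.2066/√(39.48 + 0.0427) = 0.2066/6.287 = 0.03286.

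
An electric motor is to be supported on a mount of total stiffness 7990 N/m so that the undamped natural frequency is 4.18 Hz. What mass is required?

11.6 kg

ω_n = 2πf_n = 2π × 4.18 = 26.26 rad/s.
m = k/ω_n² = 7990/26.26² = 7990/689.8 = 11.58 kg.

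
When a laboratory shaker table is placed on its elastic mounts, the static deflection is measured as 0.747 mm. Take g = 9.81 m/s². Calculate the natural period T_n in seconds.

0.0548 s

ω_n = √(g/δ_st) = √(9.81/0.000747) = √13130 = 114.6 rad/s.
T_n = 2π/ω_n = 6.283/114.6 = 0.05483 s.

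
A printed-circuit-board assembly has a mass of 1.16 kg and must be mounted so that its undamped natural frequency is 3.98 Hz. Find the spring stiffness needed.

ω_n = 2πf_n = 2π × 3.98 = 25.01 rad/s.
k = m·ω_n² = 1.16 × 25.01² = 1.16 × 625.4 = 725.4 N/m.

725 N/m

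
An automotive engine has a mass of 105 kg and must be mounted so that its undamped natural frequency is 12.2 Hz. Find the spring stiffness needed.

617000 N/m

ω_n = 2πf_n = 2π × 12.2 = 76.65 rad/s.
k = m·ω_n² = 105 × 76.65² = 105 × 5876 = 617000 N/m.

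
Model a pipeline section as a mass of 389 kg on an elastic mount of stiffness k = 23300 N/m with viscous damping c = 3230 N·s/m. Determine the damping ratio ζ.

ω_n = √(k/m) = √(23300/389) = 7.739 rad/s.
Critical damping c_c = 2√(k·m) = 2√(23300 × 389) = 6021 N·s/m, so ζ = c/c_c = 3230/6021 = 0.5364.

0.536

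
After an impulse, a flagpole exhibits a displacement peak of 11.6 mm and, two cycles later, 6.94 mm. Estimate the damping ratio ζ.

0.0408

Logarithmic decrement δ = (1/n)·ln(x₀/x_n) = (1/2)·ln(11.6/6.94) = (1/2)·ln(1.671) = 0.2569.
ζ = δ/√(4π² + δ²) = 0.2569/√(39.48 + 0.0660) = 0.2569/6.288 = 0.04085.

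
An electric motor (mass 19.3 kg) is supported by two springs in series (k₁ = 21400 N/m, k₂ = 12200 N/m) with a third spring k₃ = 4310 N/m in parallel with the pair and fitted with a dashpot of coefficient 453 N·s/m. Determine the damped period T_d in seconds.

0.284 s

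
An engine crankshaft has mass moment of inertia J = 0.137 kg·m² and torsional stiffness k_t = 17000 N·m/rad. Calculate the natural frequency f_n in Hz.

56.1 Hz

ω_n = √(k_t/J) = √(17000/0.137) = √124100 = 352.3 rad/s.
f_n = ω_n/(2π) = 352.3/6.283 = 56.06 Hz.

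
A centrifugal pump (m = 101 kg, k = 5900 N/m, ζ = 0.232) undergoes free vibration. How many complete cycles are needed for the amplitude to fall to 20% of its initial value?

2 cycles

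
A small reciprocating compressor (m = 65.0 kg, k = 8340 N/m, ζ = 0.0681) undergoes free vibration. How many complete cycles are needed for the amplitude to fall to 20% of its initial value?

Logarithmic decrement δ = 2πζ/√(1 − ζ²) = 2π × 0.06810/√(1 − 0.00464) = 0.4289.
x_n/x₀ = e^(−nδ) ≤ 0.2; take ln: n ≥ ln(1/0.2)/δ = 1.609/0.4289 = 3.753.
So 4 complete cycles are required.

4 cycles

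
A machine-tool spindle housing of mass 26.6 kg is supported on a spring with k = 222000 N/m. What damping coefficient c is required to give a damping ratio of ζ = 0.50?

c_c = 2√(k·m) = 2√(222000 × 26.6) = 4860 N·s/m.
c = ζ·c_c = 0.50 × 4860 = 2430 N·s/m.

2430 N·s/m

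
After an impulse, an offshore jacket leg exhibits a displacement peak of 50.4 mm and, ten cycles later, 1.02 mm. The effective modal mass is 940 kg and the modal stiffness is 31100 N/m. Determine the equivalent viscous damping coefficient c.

Logarithmic decrement δ = (1/n)·ln(x₀/x_n) = (1/10)·ln(50.4/1.02) = (1/10)·ln(49.41) = 0.3900.
ζ = δ/√(4π² + δ²) = 0.3900/√(39.48 + 0.152) = 0.3900/6.295 = 0.06195.
c = ζ · 2√(km) = 0.06195 × 2√(31100 × 940) = 0.06195 × 10810 = 670.0 N·s/m.

670 N·s/m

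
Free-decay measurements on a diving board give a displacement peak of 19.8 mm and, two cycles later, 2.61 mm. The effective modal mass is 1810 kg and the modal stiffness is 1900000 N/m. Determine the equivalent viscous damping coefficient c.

Logarithmic decrement δ = (1/n)·ln(x₀/x_n) = (1/2)·ln(19.8/2.61) = (1/2)·ln(7.586) = 1.013.
ζ = δ/√(4π² + δ²) = 1.013/√(39.48 + 1.03) = 1.013/6.364 = 0.1592.
c = ζ · 2√(km) = 0.1592 × 2√(1900000 × 1810) = 0.1592 × 117300 = 18670 N·s/m.

18700 N·s/m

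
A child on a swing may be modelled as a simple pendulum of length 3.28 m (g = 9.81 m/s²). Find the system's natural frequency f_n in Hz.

0.275 Hz

For a simple pendulum ω_n = √(g/L) = √(9.81/3.28) = √2.991 = 1.729 rad/s.
f_n = ω_n/(2π) = 1.729/6.283 = 0.2752 Hz.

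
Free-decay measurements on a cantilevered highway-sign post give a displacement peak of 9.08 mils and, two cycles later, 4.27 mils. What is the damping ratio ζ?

0.0599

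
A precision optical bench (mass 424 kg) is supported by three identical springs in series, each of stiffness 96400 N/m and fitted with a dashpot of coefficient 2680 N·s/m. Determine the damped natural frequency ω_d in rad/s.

8.11 rad/s

Series springs: 1/k_eq = 3/96400, so k_eq = 96400/3 = 32130 N/m.
ω_n = √(k_eq/m) = √(32130/424) = 8.706 rad/s.
Critical damping c_c = 2√(k_eq·m) = 2√(32130 × 424) = 7382 N·s/m, so ζ = c/c_c = 2680/7382 = 0.3630.
ω_d = ω_n√(1 − ζ²) = 8.706 × √(1 − 0.132) = 8.112 rad/s.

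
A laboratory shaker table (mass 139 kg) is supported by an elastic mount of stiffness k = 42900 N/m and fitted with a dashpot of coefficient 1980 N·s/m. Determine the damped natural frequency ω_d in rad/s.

ω_n = √(k/m) = √(42900/139) = 17.57 rad/s.
Critical damping c_c = 2√(k·m) = 2√(42900 × 139) = 4884 N·s/m, so ζ = c/c_c = 1980/4884 = 0.4054.
ω_d = ω_n√(1 − ζ²) = 17.57 × √(1 − 0.164) = 16.06 rad/s.

16.1 rad/s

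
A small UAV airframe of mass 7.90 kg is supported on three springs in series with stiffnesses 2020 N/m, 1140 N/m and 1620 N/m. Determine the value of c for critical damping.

Series springs: 1/k_eq = 1/2020 + 1/1140 + 1/1620 = 0.001990, so k_eq = 502.6 N/m.
c_c = 2√(k_eq·m) = 2√(502.6 × 7.90) = 2 × 63.01 = 126.0 N·s/m.

126 N·s/m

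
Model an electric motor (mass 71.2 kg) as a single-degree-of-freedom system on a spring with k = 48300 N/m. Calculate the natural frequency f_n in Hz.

ω_n = √(k/m) = √(48300/71.2) = √678.4 = 26.05 rad/s.
f_n = ω_n/(2π) = 26.05/6.283 = 4.145 Hz.

4.15 Hz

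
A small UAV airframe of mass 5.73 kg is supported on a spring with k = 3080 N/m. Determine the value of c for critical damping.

c_c = 2√(k·m) = 2√(3080 × 5.73) = 2 × 132.8 = 265.7 N·s/m.

266 N·s/m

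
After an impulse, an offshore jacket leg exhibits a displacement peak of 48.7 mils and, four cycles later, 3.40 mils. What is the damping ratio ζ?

0.105

Logarithmic decrement δ = (1/n)·ln(x₀/x_n) = (1/4)·ln(48.7/3.40) = (1/4)·ln(14.32) = 0.6655.
ζ = δ/√(4π² + δ²) = 0.6655/√(39.48 + 0.443) = 0.6655/6.318 = 0.1053.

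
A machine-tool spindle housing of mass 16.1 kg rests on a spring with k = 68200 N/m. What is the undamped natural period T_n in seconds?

0.0965 s

ω_n = √(k/m) = √(68200/16.1) = √4236 = 65.08 rad/s.
T_n = 2π/ω_n = 6.283/65.08 = 0.09654 s.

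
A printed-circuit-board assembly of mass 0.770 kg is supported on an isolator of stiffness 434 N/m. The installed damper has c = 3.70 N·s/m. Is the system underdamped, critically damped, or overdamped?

underdamped

c_c = 2√(k·m) = 36.56 N·s/m; ζ = c/c_c = 3.70/36.56 = 0.101.
Since ζ < 1 the system is underdamped.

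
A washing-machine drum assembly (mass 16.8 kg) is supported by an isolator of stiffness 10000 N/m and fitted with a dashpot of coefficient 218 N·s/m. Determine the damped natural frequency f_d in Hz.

3.74 Hz

ω_n = √(k/m) = √(10000/16.8) = 24.40 rad/s.
Critical damping c_c = 2√(k·m) = 2√(10000 × 16.8) = 819.8 N·s/m, so ζ = c/c_c = 218/819.8 = 0.2659.
ω_d = ω_n√(1 − ζ²) = 24.40 × √(1 − 0.0707) = 23.52 rad/s.
f_d = ω_d/(2π) = 3.743 Hz.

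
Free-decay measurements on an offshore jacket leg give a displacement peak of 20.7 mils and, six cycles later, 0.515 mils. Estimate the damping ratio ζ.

0.0975

Logarithmic decrement δ = (1/n)·ln(x₀/x_n) = (1/6)·ln(20.7/0.515) = (1/6)·ln(40.19) = 0.6156.
ζ = δ/√(4π² + δ²) = 0.6156/√(39.48 + 0.379) = 0.6156/6.313 = 0.09751.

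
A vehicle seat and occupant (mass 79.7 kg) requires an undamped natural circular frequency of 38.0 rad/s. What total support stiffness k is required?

115000 N/m

k = m·ω_n² = 79.7 × 38.00² = 79.7 × 1444 = 115100 N/m.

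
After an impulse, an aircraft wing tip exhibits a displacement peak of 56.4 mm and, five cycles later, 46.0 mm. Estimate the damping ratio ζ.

Logarithmic decrement δ = (1/n)·ln(x₀/x_n) = (1/5)·ln(56.4/46.0) = (1/5)·ln(1.226) = 0.04077.
ζ = δ/√(4π² + δ²) = 0.04077/√(39.48 + 0.00166) = 0.04077/6.283 = 0.006488.

0.00649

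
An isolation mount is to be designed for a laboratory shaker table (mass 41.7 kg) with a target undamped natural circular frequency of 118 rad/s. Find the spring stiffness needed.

581000 N/m

k = m·ω_n² = 41.7 × 118.0² = 41.7 × 13920 = 580600 N/m.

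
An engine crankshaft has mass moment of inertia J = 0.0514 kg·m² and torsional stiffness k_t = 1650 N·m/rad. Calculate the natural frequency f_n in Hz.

28.5 Hz

ω_n = √(k_t/J) = √(1650/0.0514) = √32100 = 179.2 rad/s.
f_n = ω_n/(2π) = 179.2/6.283 = 28.52 Hz.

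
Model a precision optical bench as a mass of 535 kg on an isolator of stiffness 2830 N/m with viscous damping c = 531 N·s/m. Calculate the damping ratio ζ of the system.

ω_n = √(k/m) = √(2830/535) = 2.300 rad/s.
Critical damping c_c = 2√(k·m) = 2√(2830 × 535) = 2461 N·s/m, so ζ = c/c_c = 531/2461 = 0.2158.

0.216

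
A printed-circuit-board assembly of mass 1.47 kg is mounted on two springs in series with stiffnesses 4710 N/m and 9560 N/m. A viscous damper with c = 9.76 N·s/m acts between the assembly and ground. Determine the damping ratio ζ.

Series springs: 1/k_eq = 1/4710 + 1/9560 = 0.0003169, so k_eq = 3155 N/m.
ω_n = √(k_eq/m) = √(3155/1.47) = 46.33 rad/s.
Critical damping c_c = 2√(k_eq·m) = 2√(3155 × 1.47) = 136.2 N·s/m, so ζ = c/c_c = 9.76/136.2 = 0.07165.

0.0717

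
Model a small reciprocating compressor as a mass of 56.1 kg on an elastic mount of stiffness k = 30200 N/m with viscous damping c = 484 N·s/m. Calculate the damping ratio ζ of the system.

0.186

ω_n = √(k/m) = √(30200/56.1) = 23.20 rad/s.
Critical damping c_c = 2√(k·m) = 2√(30200 × 56.1) = 2603 N·s/m, so ζ = c/c_c = 484/2603 = 0.1859.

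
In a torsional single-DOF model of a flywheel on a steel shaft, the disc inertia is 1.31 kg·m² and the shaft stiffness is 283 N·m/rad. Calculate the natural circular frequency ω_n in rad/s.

ω_n = √(k_t/J) = √(283/1.31) = √216.0 = 14.70 rad/s.

14.7 rad/s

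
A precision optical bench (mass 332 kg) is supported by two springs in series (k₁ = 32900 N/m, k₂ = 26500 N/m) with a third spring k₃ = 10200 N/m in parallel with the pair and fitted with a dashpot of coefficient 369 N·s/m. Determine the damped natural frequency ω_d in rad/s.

8.64 rad/s

Series pair: k_s = k₁k₂/(k₁+k₂) = (32900)(26500)/(32900 + 26500) = 14680 N/m. In parallel with k₃: k_eq = 14680 + 10200 = 24880 N/m.
ω_n = √(k_eq/m) = √(24880/332) = 8.656 rad/s.
Critical damping c_c = 2√(k_eq·m) = 2√(24880 × 332) = 5748 N·s/m, so ζ = c/c_c = 369/5748 = 0.06420.
ω_d = ω_n√(1 − ζ²) = 8.656 × √(1 − 0.00412) = 8.639 rad/s.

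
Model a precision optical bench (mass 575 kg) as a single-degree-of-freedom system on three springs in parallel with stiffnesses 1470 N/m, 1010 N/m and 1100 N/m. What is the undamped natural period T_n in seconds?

2.52 s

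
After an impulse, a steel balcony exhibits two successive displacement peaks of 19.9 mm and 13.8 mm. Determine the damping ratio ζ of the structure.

0.0582

Logarithmic decrement δ = (1/n)·ln(x₀/x_n) = (1/1)·ln(19.9/13.8) = (1/1)·ln(1.442) = 0.3661.
ζ = δ/√(4π² + δ²) = 0.3661/√(39.48 + 0.134) = 0.3661/6.294 = 0.05816.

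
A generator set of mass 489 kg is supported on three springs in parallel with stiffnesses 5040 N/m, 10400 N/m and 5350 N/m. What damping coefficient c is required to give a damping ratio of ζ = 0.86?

5480 N·s/m

Parallel springs add: k_eq = 5040 + 10400 + 5350 = 20790 N/m.
c_c = 2√(k_eq·m) = 2√(20790 × 489) = 6377 N·s/m.
c = ζ·c_c = 0.86 × 6377 = 5484 N·s/m.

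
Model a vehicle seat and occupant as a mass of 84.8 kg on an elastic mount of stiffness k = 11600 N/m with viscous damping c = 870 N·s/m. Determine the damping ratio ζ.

ω_n = √(k/m) = √(11600/84.8) = 11.70 rad/s.
Critical damping c_c = 2√(k·m) = 2√(11600 × 84.8) = 1984 N·s/m, so ζ = c/c_c = 870/1984 = 0.4386.

0.439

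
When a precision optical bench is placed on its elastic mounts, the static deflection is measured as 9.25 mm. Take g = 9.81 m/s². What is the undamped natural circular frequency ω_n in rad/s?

32.6 rad/s

ω_n = √(g/δ_st) = √(9.81/0.00925) = √1061 = 32.57 rad/s.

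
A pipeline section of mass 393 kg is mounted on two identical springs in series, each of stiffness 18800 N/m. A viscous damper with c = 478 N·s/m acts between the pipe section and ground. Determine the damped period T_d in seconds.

Series springs: 1/k_eq = 2/18800, so k_eq = 18800/2 = 9400 N/m.
ω_n = √(k_eq/m) = √(9400/393) = 4.891 rad/s.
Critical damping c_c = 2√(k_eq·m) = 2√(9400 × 393) = 3844 N·s/m, so ζ = c/c_c = 478/3844 = 0.1243.
ω_d = ω_n√(1 − ζ²) = 4.891 × √(1 − 0.0155) = 4.853 rad/s.
T_d = 2π/ω_d = 1.295 s.

1.29 s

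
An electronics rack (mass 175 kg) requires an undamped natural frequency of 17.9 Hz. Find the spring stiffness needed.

2210000 N/m

ω_n = 2πf_n = 2π × 17.9 = 112.5 rad/s.
k = m·ω_n² = 175 × 112.5² = 175 × 12650 = 2214000 N/m.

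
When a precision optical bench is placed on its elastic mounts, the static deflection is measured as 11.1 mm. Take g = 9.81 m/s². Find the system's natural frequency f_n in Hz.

ω_n = √(g/δ_st) = √(9.81/0.0111) = √883.8 = 29.73 rad/s.
f_n = ω_n/(2π) = 29.73/6.283 = 4.731 Hz.

4.73 Hz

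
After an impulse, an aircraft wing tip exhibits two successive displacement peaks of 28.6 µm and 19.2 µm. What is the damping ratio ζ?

0.0633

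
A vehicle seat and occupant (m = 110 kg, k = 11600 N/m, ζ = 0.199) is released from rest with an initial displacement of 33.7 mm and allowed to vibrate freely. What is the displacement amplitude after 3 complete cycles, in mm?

Logarithmic decrement δ = 2πζ/√(1 − ζ²) = 2π × 0.1990/√(1 − 0.0396) = 1.276.
After n cycles, x_n/x₀ = e^(−nδ), so x_3 = 33.7 × e^(−3 × 1.276) = 33.7 × 0.02176 = 0.7334 mm.

0.733 mm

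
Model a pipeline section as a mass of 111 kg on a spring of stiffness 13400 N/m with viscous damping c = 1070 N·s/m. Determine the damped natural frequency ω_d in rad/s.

ω_n = √(k/m) = √(13400/111) = 10.99 rad/s.
Critical damping c_c = 2√(k·m) = 2√(13400 × 111) = 2439 N·s/m, so ζ = c/c_c = 1070/2439 = 0.4387.
ω_d = ω_n√(1 − ζ²) = 10.99 × √(1 − 0.192) = 9.874 rad/s.

9.87 rad/s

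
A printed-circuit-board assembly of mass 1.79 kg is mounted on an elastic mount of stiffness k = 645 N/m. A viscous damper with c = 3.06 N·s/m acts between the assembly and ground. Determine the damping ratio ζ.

0.0450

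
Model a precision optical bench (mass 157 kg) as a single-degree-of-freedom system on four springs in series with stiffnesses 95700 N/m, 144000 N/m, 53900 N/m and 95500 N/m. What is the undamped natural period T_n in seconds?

0.536 s

Series springs: 1/k_eq = 1/95700 + 1/144000 + 1/53900 + 1/95500 = 4.642×10^-5, so k_eq = 21540 N/m.
ω_n = √(k_eq/m) = √(21540/157) = √137.2 = 11.71 rad/s.
T_n = 2π/ω_n = 6.283/11.71 = 0.5364 s.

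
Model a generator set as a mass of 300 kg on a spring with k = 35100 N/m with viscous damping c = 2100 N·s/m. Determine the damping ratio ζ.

0.324

ω_n = √(k/m) = √(35100/300) = 10.82 rad/s.
Critical damping c_c = 2√(k·m) = 2√(35100 × 300) = 6490 N·s/m, so ζ = c/c_c = 2100/6490 = 0.3236.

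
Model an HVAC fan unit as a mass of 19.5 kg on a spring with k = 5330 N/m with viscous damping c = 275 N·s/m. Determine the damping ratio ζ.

0.427

ω_n = √(k/m) = √(5330/19.5) = 16.53 rad/s.
Critical damping c_c = 2√(k·m) = 2√(5330 × 19.5) = 644.8 N·s/m, so ζ = c/c_c = 275/644.8 = 0.4265.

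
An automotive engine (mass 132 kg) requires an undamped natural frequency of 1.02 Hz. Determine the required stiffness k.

5420 N/m

ω_n = 2πf_n = 2π × 1.02 = 6.409 rad/s.
k = m·ω_n² = 132 × 6.409² = 132 × 41.07 = 5422 N/m.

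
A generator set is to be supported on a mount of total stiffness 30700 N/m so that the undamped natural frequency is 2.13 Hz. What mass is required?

171 kg

ω_n = 2πf_n = 2π × 2.13 = 13.38 rad/s.
m = k/ω_n² = 30700/13.38² = 30700/179.1 = 171.4 kg.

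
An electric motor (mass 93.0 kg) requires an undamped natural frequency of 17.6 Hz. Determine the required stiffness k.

ω_n = 2πf_n = 2π × 17.6 = 110.6 rad/s.
k = m·ω_n² = 93.0 × 110.6² = 93.0 × 12230 = 1137000 N/m.

1140000 N/m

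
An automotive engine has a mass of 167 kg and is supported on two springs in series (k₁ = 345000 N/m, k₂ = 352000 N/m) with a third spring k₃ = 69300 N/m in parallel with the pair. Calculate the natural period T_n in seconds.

0.165 s

Series pair: k_s = k₁k₂/(k₁+k₂) = (345000)(352000)/(345000 + 352000) = 174200 N/m. In parallel with k₃: k_eq = 174200 + 69300 = 243500 N/m.
ω_n = √(k_eq/m) = √(243500/167) = √1458 = 38.19 rad/s.
T_n = 2π/ω_n = 6.283/38.19 = 0.1645 s.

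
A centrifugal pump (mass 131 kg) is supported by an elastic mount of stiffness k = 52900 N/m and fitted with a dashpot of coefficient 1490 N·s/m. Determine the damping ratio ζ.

0.283

ω_n = √(k/m) = √(52900/131) = 20.10 rad/s.
Critical damping c_c = 2√(k·m) = 2√(52900 × 131) = 5265 N·s/m, so ζ = c/c_c = 1490/5265 = 0.2830.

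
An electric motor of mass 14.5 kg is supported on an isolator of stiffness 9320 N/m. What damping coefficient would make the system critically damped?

c_c = 2√(k·m) = 2√(9320 × 14.5) = 2 × 367.6 = 735.2 N·s/m.

735 N·s/m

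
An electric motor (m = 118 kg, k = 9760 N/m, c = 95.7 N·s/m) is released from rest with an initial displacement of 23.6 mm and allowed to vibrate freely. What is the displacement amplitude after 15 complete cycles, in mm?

ζ = c/(2√(km)) = 95.7/(2√(9760 × 118)) = 95.7/2146 = 0.04459.
Logarithmic decrement δ = 2πζ/√(1 − ζ²) = 2π × 0.04459/√(1 − 0.00199) = 0.2804.
After n cycles, x_n/x₀ = e^(−nδ), so x_15 = 23.6 × e^(−15 × 0.2804) = 23.6 × 0.01490 = 0.3516 mm.

0.352 mm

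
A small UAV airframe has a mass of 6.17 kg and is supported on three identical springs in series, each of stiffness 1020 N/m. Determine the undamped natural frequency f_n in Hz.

1.18 Hz

Series springs: 1/k_eq = 3/1020, so k_eq = 1020/3 = 340.0 N/m.
ω_n = √(k_eq/m) = √(340.0/6.17) = √55.11 = 7.423 rad/s.
f_n = ω_n/(2π) = 7.423/6.283 = 1.181 Hz.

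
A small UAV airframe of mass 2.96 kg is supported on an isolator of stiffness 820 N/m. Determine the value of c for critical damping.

98.5 N·s/m

c_c = 2√(k·m) = 2√(820.0 × 2.96) = 2 × 49.27 = 98.53 N·s/m.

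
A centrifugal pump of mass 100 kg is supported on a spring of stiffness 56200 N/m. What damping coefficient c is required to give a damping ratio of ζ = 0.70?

3320 N·s/m

c_c = 2√(k·m) = 2√(56200 × 100) = 4741 N·s/m.
c = ζ·c_c = 0.70 × 4741 = 3319 N·s/m.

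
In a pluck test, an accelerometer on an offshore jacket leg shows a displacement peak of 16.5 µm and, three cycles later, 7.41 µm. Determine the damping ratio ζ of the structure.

0.0424

Logarithmic decrement δ = (1/n)·ln(x₀/x_n) = (1/3)·ln(16.5/7.41) = (1/3)·ln(2.227) = 0.2668.
ζ = δ/√(4π² + δ²) = 0.2668/√(39.48 + 0.0712) = 0.2668/6.289 = 0.04243.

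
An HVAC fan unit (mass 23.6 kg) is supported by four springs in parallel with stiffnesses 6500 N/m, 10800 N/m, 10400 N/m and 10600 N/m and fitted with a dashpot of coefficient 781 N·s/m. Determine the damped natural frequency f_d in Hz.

5.85 Hz

Parallel springs add: k_eq = 6500 + 10800 + 10400 + 10600 = 38300 N/m.
ω_n = √(k_eq/m) = √(38300/23.6) = 40.29 rad/s.
Critical damping c_c = 2√(k_eq·m) = 2√(38300 × 23.6) = 1901 N·s/m, so ζ = c/c_c = 781/1901 = 0.4107.
ω_d = ω_n√(1 − ζ²) = 40.29 × √(1 − 0.169) = 36.73 rad/s.
f_d = ω_d/(2π) = 5.846 Hz.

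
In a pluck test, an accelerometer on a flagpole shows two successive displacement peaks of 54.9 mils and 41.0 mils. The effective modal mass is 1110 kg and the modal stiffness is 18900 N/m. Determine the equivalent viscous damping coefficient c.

425 N·s/m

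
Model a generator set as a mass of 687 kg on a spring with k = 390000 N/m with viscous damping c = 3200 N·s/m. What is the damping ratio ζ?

0.0977

ω_n = √(k/m) = √(390000/687) = 23.83 rad/s.
Critical damping c_c = 2√(k·m) = 2√(390000 × 687) = 32740 N·s/m, so ζ = c/c_c = 3200/32740 = 0.09775.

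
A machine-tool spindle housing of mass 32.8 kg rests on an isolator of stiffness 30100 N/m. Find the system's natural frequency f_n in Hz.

ω_n = √(k/m) = √(30100/32.8) = √917.7 = 30.29 rad/s.
f_n = ω_n/(2π) = 30.29/6.283 = 4.821 Hz.

4.82 Hz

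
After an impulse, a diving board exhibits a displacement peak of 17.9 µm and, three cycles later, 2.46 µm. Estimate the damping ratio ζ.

Logarithmic decrement δ = (1/n)·ln(x₀/x_n) = (1/3)·ln(17.9/2.46) = (1/3)·ln(7.276) = 0.6615.
ζ = δ/√(4π² + δ²) = 0.6615/√(39.48 + 0.438) = 0.6615/6.318 = 0.1047.

0.105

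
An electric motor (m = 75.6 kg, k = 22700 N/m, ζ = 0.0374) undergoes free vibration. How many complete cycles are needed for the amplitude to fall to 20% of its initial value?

Logarithmic decrement δ = 2πζ/√(1 − ζ²) = 2π × 0.03740/√(1 − 0.00140) = 0.2352.
x_n/x₀ = e^(−nδ) ≤ 0.2; take ln: n ≥ ln(1/0.2)/δ = 1.609/0.2352 = 6.844.
So 7 complete cycles are required.

7 cycles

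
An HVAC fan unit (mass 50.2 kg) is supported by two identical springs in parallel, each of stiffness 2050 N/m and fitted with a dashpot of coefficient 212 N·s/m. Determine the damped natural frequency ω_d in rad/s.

8.79 rad/s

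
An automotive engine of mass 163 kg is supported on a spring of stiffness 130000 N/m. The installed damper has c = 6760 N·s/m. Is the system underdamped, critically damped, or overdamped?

underdamped

c_c = 2√(k·m) = 9207 N·s/m; ζ = c/c_c = 6760/9207 = 0.734.
Since ζ < 1 the system is underdamped.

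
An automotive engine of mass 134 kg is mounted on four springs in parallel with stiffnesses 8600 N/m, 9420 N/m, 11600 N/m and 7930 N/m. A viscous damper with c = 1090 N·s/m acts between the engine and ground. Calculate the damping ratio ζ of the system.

0.243

Parallel springs add: k_eq = 8600 + 9420 + 11600 + 7930 = 37550 N/m.
ω_n = √(k_eq/m) = √(37550/134) = 16.74 rad/s.
Critical damping c_c = 2√(k_eq·m) = 2√(37550 × 134) = 4486 N·s/m, so ζ = c/c_c = 1090/4486 = 0.2430.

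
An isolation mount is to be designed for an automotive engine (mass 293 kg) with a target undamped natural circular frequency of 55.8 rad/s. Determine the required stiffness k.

912000 N/m

k = m·ω_n² = 293 × 55.80² = 293 × 3114 = 912300 N/m.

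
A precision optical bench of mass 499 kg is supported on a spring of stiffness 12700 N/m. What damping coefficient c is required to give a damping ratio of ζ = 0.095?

478 N·s/m

c_c = 2√(k·m) = 2√(12700 × 499) = 5035 N·s/m.
c = ζ·c_c = 0.095 × 5035 = 478.3 N·s/m.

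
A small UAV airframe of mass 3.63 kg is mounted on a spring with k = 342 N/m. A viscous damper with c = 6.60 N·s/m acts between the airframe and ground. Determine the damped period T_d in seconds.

ω_n = √(k/m) = √(342.0/3.63) = 9.706 rad/s.
Critical damping c_c = 2√(k·m) = 2√(342.0 × 3.63) = 70.47 N·s/m, so ζ = c/c_c = 6.60/70.47 = 0.09366.
ω_d = ω_n√(1 − ζ²) = 9.706 × √(1 − 0.00877) = 9.664 rad/s.
T_d = 2π/ω_d = 0.6502 s.

0.650 s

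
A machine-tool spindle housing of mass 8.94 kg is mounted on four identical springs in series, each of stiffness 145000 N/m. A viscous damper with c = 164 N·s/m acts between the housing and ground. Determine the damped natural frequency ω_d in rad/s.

63.0 rad/s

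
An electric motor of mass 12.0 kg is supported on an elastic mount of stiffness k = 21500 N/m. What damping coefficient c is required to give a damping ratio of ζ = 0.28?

284 N·s/m

c_c = 2√(k·m) = 2√(21500 × 12.0) = 1016 N·s/m.
c = ζ·c_c = 0.28 × 1016 = 284.4 N·s/m.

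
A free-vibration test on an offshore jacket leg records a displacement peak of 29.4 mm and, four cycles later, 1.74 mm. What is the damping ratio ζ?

0.112

Logarithmic decrement δ = (1/n)·ln(x₀/x_n) = (1/4)·ln(29.4/1.74) = (1/4)·ln(16.90) = 0.7068.
ζ = δ/√(4π² + δ²) = 0.7068/√(39.48 + 0.500) = 0.7068/6.323 = 0.1118.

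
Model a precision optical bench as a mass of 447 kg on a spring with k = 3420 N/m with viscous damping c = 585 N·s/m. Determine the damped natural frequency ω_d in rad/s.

ω_n = √(k/m) = √(3420/447) = 2.766 rad/s.
Critical damping c_c = 2√(k·m) = 2√(3420 × 447) = 2473 N·s/m, so ζ = c/c_c = 585/2473 = 0.2366.
ω_d = ω_n√(1 − ζ²) = 2.766 × √(1 − 0.0560) = 2.688 rad/s.

2.69 rad/s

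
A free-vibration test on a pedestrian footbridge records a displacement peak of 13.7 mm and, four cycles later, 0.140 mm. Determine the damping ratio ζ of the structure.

Logarithmic decrement δ = (1/n)·ln(x₀/x_n) = (1/4)·ln(13.7/0.140) = (1/4)·ln(97.86) = 1.146.
ζ = δ/√(4π² + δ²) = 1.146/√(39.48 + 1.31) = 1.146/6.387 = 0.1794.

0.179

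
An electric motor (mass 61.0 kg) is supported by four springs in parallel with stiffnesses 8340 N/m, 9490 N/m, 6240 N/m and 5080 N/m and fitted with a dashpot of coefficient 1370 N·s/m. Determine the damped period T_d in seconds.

Parallel springs add: k_eq = 8340 + 9490 + 6240 + 5080 = 29150 N/m.
ω_n = √(k_eq/m) = √(29150/61.0) = 21.86 rad/s.
Critical damping c_c = 2√(k_eq·m) = 2√(29150 × 61.0) = 2667 N·s/m, so ζ = c/c_c = 1370/2667 = 0.5137.
ω_d = ω_n√(1 − ζ²) = 21.86 × √(1 − 0.264) = 18.76 rad/s.
T_d = 2π/ω_d = 0.3350 s.

0.335 s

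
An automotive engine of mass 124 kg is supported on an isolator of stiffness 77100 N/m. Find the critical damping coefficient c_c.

c_c = 2√(k·m) = 2√(77100 × 124) = 2 × 3092 = 6184 N·s/m.

6180 N·s/m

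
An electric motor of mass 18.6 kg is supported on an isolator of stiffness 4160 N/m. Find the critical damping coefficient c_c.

556 N·s/m

c_c = 2√(k·m) = 2√(4160 × 18.6) = 2 × 278.2 = 556.3 N·s/m.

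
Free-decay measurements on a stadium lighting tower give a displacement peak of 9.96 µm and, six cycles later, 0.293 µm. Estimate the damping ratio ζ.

0.0931

Logarithmic decrement δ = (1/n)·ln(x₀/x_n) = (1/6)·ln(9.96/0.293) = (1/6)·ln(33.99) = 0.5877.
ζ = δ/√(4π² + δ²) = 0.5877/√(39.48 + 0.345) = 0.5877/6.311 = 0.09313.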